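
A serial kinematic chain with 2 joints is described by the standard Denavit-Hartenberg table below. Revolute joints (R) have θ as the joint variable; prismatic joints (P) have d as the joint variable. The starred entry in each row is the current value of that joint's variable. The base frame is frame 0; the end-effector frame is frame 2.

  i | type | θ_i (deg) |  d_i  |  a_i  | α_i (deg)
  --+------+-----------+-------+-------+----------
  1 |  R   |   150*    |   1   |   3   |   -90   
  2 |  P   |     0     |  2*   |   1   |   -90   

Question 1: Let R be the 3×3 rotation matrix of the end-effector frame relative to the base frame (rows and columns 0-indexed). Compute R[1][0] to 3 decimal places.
End-effector x-axis (col 0 of R) = (-0.8660,0.5000,0.0000)
R[1][0] = 0.5000

0.500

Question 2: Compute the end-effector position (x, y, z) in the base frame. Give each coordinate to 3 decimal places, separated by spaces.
-4.464 0.268 1.000

after link 1: o_1 = (-2.5981, 1.5000, 1.0000)
after link 2: o_2 = (-4.4641, 0.2679, 1.0000)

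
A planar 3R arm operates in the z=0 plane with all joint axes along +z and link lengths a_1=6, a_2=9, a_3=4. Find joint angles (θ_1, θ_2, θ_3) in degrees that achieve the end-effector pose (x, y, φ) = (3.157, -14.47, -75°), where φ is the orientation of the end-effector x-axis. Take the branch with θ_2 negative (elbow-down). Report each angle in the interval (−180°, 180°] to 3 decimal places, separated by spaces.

wrist centre = target − a_3·(cos φ, sin φ) = (2.1217, -10.6063)
cos θ_2 = (116.9952−6²−9²)/(2·6·9) = -0.0000; θ_2 = -90.0025° (elbow-down)
β = atan2(-10.6063,2.1217) = -78.6877°; ψ = atan2(-9.0000,5.9996) = -56.3117°
θ_1 = β − ψ = -22.3760°
θ_3 = φ − θ_1 − θ_2 = 37.3785° (wrapped to (-180°,180°])

-22.376 -90.003 37.378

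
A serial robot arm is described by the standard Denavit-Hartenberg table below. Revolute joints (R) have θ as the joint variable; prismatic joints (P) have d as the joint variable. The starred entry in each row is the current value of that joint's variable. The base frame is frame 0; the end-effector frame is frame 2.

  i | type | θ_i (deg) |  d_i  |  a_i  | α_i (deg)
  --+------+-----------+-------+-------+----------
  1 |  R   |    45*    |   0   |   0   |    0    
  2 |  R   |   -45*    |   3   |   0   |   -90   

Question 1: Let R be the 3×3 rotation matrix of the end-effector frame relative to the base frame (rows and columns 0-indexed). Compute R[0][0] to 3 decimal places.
End-effector x-axis (col 0 of R) = (1.0000,0.0000,0.0000)
R[0][0] = 1.0000

1.000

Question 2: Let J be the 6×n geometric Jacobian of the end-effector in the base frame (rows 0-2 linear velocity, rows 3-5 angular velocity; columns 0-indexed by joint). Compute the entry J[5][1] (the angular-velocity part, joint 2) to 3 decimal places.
1.000

axis z_1 = (0.0000,0.0000,1.0000); lever o_n−o_1 = (0.0000,0.0000,3.0000)
cross product → J_v[:, 1] = (0.0000,0.0000,0.0000)
J_ω[:, 1] = z_1
entry J[5][1] = 1.0000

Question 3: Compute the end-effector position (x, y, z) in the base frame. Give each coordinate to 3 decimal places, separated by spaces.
after link 1: o_1 = (0.0000, 0.0000, 0.0000)
after link 2: o_2 = (0.0000, 0.0000, 3.0000)

0.000 0.000 3.000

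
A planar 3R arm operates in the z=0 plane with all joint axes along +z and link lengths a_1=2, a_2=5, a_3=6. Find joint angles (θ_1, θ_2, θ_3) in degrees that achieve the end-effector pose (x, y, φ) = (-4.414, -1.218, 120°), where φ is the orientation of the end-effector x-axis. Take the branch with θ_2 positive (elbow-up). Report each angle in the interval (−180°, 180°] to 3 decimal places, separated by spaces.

-135.002 45.006 -150.003

wrist centre = target − a_3·(cos φ, sin φ) = (-1.4140, -6.4142)
cos θ_2 = (43.1407−2²−5²)/(2·2·5) = 0.7070; θ_2 = 45.0056° (elbow-up)
β = atan2(-6.4142,-1.4140) = -102.4320°; ψ = atan2(3.5359,5.5352) = 32.5705°
θ_1 = β − ψ = -135.0025°
θ_3 = φ − θ_1 − θ_2 = -150.0031° (wrapped to (-180°,180°])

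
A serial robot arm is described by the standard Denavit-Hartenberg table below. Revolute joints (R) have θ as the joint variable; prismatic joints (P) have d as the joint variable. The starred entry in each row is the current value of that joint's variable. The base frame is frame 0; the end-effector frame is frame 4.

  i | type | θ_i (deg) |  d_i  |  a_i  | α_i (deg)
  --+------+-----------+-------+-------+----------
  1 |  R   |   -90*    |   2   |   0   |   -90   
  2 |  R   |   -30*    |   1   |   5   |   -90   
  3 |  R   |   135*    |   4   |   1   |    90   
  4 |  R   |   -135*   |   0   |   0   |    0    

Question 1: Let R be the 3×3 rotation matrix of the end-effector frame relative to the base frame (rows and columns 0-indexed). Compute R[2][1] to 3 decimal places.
End-effector y-axis (col 1 of R) = (-0.5000,0.7866,0.3624)
R[2][1] = 0.3624

0.362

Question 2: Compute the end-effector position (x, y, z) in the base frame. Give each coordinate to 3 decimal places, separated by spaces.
after link 1: o_1 = (0.0000, 0.0000, 2.0000)
after link 2: o_2 = (1.0000, -4.3301, 4.5000)
after link 3: o_3 = (0.2929, -5.7178, 0.6823)
after link 4: o_4 = (0.2929, -5.7178, 0.6823)

0.293 -5.718 0.682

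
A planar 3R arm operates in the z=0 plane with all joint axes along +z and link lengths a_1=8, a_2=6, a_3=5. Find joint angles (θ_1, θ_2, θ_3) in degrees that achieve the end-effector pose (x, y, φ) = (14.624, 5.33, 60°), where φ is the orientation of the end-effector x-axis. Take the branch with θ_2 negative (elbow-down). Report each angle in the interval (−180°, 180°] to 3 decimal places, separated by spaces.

wrist centre = target − a_3·(cos φ, sin φ) = (12.1240, 0.9999)
cos θ_2 = (147.9911−8²−6²)/(2·8·6) = 0.4999; θ_2 = -60.0061° (elbow-down)
β = atan2(0.9999,12.1240) = 4.7145°; ψ = atan2(-5.1965,10.9994) = -25.2875°
θ_1 = β − ψ = 30.0020°
θ_3 = φ − θ_1 − θ_2 = 90.0041° (wrapped to (-180°,180°])

30.002 -60.006 90.004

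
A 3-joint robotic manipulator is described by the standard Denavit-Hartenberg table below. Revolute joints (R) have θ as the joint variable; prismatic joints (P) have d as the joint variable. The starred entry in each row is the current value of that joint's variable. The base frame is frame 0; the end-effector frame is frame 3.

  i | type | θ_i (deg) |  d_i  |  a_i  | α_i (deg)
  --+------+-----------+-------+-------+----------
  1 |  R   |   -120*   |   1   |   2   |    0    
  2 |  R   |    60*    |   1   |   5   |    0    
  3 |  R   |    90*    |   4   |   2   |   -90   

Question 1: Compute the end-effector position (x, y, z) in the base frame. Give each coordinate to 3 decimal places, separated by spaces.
after link 1: o_1 = (-1.0000, -1.7321, 1.0000)
after link 2: o_2 = (1.5000, -6.0622, 2.0000)
after link 3: o_3 = (3.2321, -5.0622, 6.0000)

3.232 -5.062 6.000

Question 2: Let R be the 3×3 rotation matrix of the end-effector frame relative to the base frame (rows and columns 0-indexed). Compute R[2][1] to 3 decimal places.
End-effector y-axis (col 1 of R) = (-0.0000,0.0000,-1.0000)
R[2][1] = -1.0000

-1.000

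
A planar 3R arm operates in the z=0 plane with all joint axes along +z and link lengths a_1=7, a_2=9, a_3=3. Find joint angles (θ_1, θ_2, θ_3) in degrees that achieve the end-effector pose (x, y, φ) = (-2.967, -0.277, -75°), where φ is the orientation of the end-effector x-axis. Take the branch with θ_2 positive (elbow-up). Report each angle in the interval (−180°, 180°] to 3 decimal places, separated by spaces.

44.996 149.999 90.005

wrist centre = target − a_3·(cos φ, sin φ) = (-3.7435, 2.6208)
cos θ_2 = (20.8819−7²−9²)/(2·7·9) = -0.8660; θ_2 = 149.9990° (elbow-up)
β = atan2(2.6208,-3.7435) = 145.0043°; ψ = atan2(4.5001,-0.7941) = 100.0080°
θ_1 = β − ψ = 44.9963°
θ_3 = φ − θ_1 − θ_2 = 90.0048° (wrapped to (-180°,180°])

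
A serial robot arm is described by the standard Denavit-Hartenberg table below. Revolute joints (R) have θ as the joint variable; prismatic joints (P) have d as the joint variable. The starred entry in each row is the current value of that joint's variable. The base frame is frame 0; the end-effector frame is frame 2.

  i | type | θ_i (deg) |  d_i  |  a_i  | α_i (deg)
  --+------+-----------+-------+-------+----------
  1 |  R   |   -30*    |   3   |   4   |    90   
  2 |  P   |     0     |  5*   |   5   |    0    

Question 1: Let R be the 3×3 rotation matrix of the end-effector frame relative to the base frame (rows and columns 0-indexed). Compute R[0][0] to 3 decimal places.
0.866

End-effector x-axis (col 0 of R) = (0.8660,-0.5000,0.0000)
R[0][0] = 0.8660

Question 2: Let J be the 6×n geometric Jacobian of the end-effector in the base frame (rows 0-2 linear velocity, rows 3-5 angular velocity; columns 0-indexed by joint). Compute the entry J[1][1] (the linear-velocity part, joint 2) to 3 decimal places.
-0.866

prismatic axis z_1 = (-0.5000,-0.8660,0.0000)
J_v[:, 1] = z_1; J_ω[:, 1] = (0,0,0)
entry J[1][1] = -0.8660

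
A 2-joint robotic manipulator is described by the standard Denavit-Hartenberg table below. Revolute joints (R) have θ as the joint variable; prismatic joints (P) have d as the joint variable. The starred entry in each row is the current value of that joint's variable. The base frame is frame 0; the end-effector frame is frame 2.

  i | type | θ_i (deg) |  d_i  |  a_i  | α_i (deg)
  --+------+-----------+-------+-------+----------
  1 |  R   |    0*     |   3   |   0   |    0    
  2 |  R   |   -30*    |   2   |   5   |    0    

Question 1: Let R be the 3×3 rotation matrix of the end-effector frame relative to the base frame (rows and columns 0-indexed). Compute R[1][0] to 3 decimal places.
-0.500

End-effector x-axis (col 0 of R) = (0.8660,-0.5000,0.0000)
R[1][0] = -0.5000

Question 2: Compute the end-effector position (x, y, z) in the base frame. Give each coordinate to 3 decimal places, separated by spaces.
4.330 -2.500 5.000

after link 1: o_1 = (0.0000, 0.0000, 3.0000)
after link 2: o_2 = (4.3301, -2.5000, 5.0000)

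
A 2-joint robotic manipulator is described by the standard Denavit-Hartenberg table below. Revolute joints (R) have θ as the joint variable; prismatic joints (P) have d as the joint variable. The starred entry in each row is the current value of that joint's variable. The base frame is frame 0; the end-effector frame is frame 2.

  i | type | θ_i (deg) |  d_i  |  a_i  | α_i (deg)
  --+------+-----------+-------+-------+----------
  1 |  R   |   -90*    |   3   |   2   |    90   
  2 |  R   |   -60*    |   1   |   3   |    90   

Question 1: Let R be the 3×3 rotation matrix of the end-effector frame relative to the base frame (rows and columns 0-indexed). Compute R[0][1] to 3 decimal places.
-1.000

End-effector y-axis (col 1 of R) = (-1.0000,-0.0000,0.0000)
R[0][1] = -1.0000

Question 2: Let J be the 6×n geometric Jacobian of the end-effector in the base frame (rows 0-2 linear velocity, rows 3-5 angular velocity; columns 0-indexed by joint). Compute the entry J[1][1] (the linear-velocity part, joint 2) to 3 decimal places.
-2.598

axis z_1 = (-1.0000,-0.0000,0.0000); lever o_n−o_1 = (-1.0000,-1.5000,-2.5981)
cross product → J_v[:, 1] = (0.0000,-2.5981,1.5000)
J_ω[:, 1] = z_1
entry J[1][1] = -2.5981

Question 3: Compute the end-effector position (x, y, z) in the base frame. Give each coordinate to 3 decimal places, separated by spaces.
after link 1: o_1 = (0.0000, -2.0000, 3.0000)
after link 2: o_2 = (-1.0000, -3.5000, 0.4019)

-1.000 -3.500 0.402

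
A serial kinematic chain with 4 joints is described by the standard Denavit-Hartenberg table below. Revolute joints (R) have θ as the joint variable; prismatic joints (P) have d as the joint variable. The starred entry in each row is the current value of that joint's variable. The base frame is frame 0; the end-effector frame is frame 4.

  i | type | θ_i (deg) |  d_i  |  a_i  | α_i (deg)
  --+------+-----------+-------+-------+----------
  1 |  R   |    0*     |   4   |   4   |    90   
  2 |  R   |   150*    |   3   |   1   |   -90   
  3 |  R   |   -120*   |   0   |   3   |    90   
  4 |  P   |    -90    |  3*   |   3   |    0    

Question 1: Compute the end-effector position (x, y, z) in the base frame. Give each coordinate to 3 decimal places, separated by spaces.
after link 1: o_1 = (4.0000, 0.0000, 4.0000)
after link 2: o_2 = (3.1340, -3.0000, 4.5000)
after link 3: o_3 = (4.4330, -5.5981, 3.7500)
after link 4: o_4 = (8.1830, -4.0981, 5.0490)

8.183 -4.098 5.049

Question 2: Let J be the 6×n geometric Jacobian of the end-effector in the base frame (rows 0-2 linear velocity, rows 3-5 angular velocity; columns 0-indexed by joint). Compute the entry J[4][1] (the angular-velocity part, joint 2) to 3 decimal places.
-1.000

axis z_1 = (0.0000,-1.0000,0.0000); lever o_n−o_1 = (4.1830,-4.0981,1.0490)
cross product → J_v[:, 1] = (-1.0490,0.0000,4.1830)
J_ω[:, 1] = z_1
entry J[4][1] = -1.0000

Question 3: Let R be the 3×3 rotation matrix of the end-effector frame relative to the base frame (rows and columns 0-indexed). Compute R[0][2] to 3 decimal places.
0.750

End-effector z-axis (col 2 of R) = (0.7500,0.5000,-0.4330)
R[0][2] = 0.7500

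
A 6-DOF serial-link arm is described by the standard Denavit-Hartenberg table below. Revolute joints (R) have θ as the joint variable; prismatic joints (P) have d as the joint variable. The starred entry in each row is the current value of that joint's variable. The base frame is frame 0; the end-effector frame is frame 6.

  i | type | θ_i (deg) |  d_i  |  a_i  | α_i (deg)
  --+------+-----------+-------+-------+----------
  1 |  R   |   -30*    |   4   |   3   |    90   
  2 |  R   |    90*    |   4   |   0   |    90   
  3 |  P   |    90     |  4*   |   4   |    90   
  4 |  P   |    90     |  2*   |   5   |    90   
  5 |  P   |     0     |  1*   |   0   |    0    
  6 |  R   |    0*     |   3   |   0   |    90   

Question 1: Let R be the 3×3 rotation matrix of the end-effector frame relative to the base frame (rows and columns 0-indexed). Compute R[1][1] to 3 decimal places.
End-effector y-axis (col 1 of R) = (-0.5000,-0.8660,0.0000)
R[1][1] = -0.8660

-0.866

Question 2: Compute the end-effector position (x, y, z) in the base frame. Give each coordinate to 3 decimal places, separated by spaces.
after link 1: o_1 = (2.5981, -1.5000, 4.0000)
after link 2: o_2 = (0.5981, -4.9641, 4.0000)
after link 3: o_3 = (2.0622, -10.4282, 4.0000)
after link 4: o_4 = (6.3923, -12.9282, 6.0000)
after link 5: o_5 = (5.8923, -13.7942, 6.0000)
after link 6: o_6 = (4.3923, -16.3923, 6.0000)

4.392 -16.392 6.000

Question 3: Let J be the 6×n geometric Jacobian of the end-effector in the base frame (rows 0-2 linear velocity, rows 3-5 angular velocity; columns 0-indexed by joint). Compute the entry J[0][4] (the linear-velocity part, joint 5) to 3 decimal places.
prismatic axis z_4 = (-0.5000,-0.8660,0.0000)
J_v[:, 4] = z_4; J_ω[:, 4] = (0,0,0)
entry J[0][4] = -0.5000

-0.500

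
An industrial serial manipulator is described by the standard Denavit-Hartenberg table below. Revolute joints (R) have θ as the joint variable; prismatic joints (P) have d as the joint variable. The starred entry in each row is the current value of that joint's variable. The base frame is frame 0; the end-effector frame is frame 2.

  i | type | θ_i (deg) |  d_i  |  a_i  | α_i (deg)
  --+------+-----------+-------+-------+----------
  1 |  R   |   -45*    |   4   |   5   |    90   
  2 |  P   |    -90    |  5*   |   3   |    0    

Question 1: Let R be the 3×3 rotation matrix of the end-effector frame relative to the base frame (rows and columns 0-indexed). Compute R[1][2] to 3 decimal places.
End-effector z-axis (col 2 of R) = (-0.7071,-0.7071,0.0000)
R[1][2] = -0.7071

-0.707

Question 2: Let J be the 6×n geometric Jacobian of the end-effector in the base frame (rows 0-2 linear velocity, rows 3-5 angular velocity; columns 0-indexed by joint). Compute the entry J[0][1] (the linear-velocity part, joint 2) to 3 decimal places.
prismatic axis z_1 = (-0.7071,-0.7071,0.0000)
J_v[:, 1] = z_1; J_ω[:, 1] = (0,0,0)
entry J[0][1] = -0.7071

-0.707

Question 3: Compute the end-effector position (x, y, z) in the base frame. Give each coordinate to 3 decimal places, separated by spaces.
after link 1: o_1 = (3.5355, -3.5355, 4.0000)
after link 2: o_2 = (0.0000, -7.0711, 1.0000)

0.000 -7.071 1.000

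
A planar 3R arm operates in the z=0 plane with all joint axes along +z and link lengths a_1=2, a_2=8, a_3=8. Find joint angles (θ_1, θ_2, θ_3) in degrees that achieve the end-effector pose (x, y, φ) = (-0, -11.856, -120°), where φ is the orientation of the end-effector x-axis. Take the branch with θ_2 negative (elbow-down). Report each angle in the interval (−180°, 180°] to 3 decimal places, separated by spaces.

90.020 -150.014 -60.006

wrist centre = target − a_3·(cos φ, sin φ) = (4.0000, -4.9278)
cos θ_2 = (40.2832−2²−8²)/(2·2·8) = -0.8662; θ_2 = -150.0143° (elbow-down)
β = atan2(-4.9278,4.0000) = -50.9330°; ψ = atan2(-3.9983,-4.9292) = -140.9532°
θ_1 = β − ψ = 90.0202°
θ_3 = φ − θ_1 − θ_2 = -60.0058° (wrapped to (-180°,180°])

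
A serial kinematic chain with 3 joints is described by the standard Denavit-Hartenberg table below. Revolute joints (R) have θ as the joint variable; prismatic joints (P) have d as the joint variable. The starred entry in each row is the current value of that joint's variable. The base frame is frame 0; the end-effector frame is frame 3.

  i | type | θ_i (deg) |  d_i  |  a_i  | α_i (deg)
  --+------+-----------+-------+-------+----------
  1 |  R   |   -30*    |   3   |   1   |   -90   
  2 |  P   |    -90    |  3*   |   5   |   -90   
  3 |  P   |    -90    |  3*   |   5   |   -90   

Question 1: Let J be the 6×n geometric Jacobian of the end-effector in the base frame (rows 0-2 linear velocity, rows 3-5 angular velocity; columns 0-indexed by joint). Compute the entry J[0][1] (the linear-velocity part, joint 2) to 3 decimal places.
0.500

prismatic axis z_1 = (0.5000,0.8660,0.0000)
J_v[:, 1] = z_1; J_ω[:, 1] = (0,0,0)
entry J[0][1] = 0.5000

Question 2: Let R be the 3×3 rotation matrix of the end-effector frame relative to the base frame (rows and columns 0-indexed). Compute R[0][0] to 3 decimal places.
0.500

End-effector x-axis (col 0 of R) = (0.5000,0.8660,0.0000)
R[0][0] = 0.5000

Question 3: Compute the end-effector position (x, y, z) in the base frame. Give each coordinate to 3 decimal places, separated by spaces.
after link 1: o_1 = (0.8660, -0.5000, 3.0000)
after link 2: o_2 = (2.3660, 2.0981, 8.0000)
after link 3: o_3 = (7.4641, 4.9282, 8.0000)

7.464 4.928 8.000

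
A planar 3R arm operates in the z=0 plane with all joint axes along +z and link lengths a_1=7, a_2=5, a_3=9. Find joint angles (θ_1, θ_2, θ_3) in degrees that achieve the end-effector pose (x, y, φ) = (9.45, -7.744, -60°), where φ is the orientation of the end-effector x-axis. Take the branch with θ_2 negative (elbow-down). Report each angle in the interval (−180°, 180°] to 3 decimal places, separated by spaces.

wrist centre = target − a_3·(cos φ, sin φ) = (4.9500, 0.0502)
cos θ_2 = (24.5050−7²−5²)/(2·7·5) = -0.7071; θ_2 = -134.9971° (elbow-down)
β = atan2(0.0502,4.9500) = 0.5814°; ψ = atan2(-3.5357,3.4646) = -45.5816°
θ_1 = β − ψ = 46.1630°
θ_3 = φ − θ_1 − θ_2 = 28.8341° (wrapped to (-180°,180°])

46.163 -134.997 28.834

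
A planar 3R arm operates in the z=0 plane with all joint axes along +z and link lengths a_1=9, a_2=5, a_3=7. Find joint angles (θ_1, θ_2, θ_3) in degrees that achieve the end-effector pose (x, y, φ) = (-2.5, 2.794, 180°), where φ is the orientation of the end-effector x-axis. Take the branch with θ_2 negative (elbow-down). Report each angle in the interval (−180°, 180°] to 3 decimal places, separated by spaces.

59.997 -150.002 -89.995

wrist centre = target − a_3·(cos φ, sin φ) = (4.5000, 2.7940)
cos θ_2 = (28.0564−9²−5²)/(2·9·5) = -0.8660; θ_2 = -150.0016° (elbow-down)
β = atan2(2.7940,4.5000) = 31.8357°; ψ = atan2(-2.4999,4.6698) = -28.1614°
θ_1 = β − ψ = 59.9971°
θ_3 = φ − θ_1 − θ_2 = -89.9955° (wrapped to (-180°,180°])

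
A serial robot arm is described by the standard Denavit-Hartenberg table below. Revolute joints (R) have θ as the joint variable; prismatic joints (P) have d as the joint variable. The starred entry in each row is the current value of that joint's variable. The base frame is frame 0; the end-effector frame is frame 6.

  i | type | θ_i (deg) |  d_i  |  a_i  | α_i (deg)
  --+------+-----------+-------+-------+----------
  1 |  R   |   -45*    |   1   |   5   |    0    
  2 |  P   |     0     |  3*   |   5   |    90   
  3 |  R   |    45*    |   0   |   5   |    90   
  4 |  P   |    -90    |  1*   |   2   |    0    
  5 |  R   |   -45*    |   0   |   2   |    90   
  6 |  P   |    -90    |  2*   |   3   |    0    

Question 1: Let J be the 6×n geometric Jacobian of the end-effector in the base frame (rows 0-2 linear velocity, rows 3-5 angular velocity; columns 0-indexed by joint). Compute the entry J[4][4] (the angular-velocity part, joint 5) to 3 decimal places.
axis z_4 = (0.5000,-0.5000,-0.7071); lever o_n−o_4 = (-2.9142,2.9142,0.1213)
cross product → J_v[:, 4] = (2.0000,2.0000,-0.0000)
J_ω[:, 4] = z_4
entry J[4][4] = -0.5000

-0.500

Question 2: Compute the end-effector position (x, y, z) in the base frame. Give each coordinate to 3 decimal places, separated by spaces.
8.571 -5.743 6.950

after link 1: o_1 = (3.5355, -3.5355, 1.0000)
after link 2: o_2 = (7.0711, -7.0711, 4.0000)
after link 3: o_3 = (9.5711, -9.5711, 7.5355)
after link 4: o_4 = (11.4853, -8.6569, 6.8284)
after link 5: o_5 = (11.7782, -6.9497, 5.8284)
after link 6: o_6 = (8.5711, -5.7426, 6.9497)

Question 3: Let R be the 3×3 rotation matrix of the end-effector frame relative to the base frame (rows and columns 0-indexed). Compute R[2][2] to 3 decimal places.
-0.500

End-effector z-axis (col 2 of R) = (-0.8536,-0.1464,-0.5000)
R[2][2] = -0.5000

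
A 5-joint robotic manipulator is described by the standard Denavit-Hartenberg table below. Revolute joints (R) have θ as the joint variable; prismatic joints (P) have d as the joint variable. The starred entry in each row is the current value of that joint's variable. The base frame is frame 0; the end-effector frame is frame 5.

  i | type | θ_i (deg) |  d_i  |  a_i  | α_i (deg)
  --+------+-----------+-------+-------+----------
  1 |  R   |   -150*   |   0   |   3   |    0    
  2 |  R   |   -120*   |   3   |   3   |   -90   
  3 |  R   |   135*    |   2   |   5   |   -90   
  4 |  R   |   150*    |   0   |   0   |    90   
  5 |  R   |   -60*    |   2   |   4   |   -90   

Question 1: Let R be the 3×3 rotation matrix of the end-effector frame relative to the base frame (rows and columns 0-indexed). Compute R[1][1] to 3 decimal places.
End-effector y-axis (col 1 of R) = (-0.8660,0.3536,0.3536)
R[1][1] = 0.3536

0.354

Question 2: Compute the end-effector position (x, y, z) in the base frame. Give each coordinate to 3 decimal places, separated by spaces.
-1.866 0.932 -2.467

after link 1: o_1 = (-2.5981, -1.5000, 0.0000)
after link 2: o_2 = (-2.5981, 1.5000, 3.0000)
after link 3: o_3 = (-4.5981, -2.0355, -0.5355)
after link 4: o_4 = (-4.5981, -2.0355, -0.5355)
after link 5: o_5 = (-1.8660, 0.9316, -2.4674)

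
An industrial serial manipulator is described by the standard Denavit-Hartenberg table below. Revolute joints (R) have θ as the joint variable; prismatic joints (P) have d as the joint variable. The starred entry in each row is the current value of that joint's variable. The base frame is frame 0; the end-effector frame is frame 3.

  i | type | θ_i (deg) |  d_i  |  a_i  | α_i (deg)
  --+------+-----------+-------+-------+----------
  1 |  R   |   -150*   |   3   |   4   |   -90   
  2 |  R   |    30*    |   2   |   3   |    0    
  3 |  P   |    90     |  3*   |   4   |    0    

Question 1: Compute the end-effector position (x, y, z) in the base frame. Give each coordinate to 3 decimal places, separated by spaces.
-1.482 -6.629 -1.964

after link 1: o_1 = (-3.4641, -2.0000, 3.0000)
after link 2: o_2 = (-4.7141, -5.0311, 1.5000)
after link 3: o_3 = (-1.4821, -6.6292, -1.9641)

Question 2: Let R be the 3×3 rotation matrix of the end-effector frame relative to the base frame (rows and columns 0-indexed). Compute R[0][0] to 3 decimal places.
0.433

End-effector x-axis (col 0 of R) = (0.4330,0.2500,-0.8660)
R[0][0] = 0.4330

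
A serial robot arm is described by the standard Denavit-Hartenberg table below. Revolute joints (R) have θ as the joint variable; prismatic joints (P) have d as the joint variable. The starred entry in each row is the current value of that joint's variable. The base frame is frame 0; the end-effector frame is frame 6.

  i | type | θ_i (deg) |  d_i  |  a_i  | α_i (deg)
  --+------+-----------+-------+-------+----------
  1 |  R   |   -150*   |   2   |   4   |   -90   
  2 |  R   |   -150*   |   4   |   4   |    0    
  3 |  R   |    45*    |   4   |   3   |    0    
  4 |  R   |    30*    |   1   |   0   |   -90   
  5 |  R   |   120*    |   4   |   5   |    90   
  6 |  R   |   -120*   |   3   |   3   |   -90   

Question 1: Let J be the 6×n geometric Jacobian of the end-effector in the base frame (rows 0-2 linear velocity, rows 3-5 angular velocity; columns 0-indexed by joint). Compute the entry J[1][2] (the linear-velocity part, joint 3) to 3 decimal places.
axis z_2 = (0.5000,-0.8660,0.0000); lever o_n−o_2 = (-0.4559,-0.8047,3.3541)
cross product → J_v[:, 2] = (-2.9047,-1.6771,-0.7972)
J_ω[:, 2] = z_2
entry J[1][2] = -1.6771

-1.677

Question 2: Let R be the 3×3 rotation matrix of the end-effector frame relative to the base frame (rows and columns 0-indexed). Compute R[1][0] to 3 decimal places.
End-effector x-axis (col 0 of R) = (0.8849,0.0109,0.4656)
R[1][0] = 0.0109

0.011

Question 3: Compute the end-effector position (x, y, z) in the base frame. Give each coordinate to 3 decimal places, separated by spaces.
after link 1: o_1 = (-3.4641, -2.0000, 2.0000)
after link 2: o_2 = (1.5359, -3.7321, 4.0000)
after link 3: o_3 = (4.2083, -6.8079, 6.8978)
after link 4: o_4 = (4.7083, -7.6739, 6.8978)
after link 5: o_5 = (-0.2424, -5.5323, 3.4477)
after link 6: o_6 = (1.0800, -4.5367, 7.3541)

1.080 -4.537 7.354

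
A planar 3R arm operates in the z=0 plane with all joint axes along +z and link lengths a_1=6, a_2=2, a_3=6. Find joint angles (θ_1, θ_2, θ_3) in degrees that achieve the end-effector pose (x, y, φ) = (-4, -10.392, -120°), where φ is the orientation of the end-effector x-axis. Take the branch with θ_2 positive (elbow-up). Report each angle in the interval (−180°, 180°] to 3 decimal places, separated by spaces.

-120.000 120.009 -120.009

wrist centre = target − a_3·(cos φ, sin φ) = (-1.0000, -5.1958)
cos θ_2 = (27.9968−6²−2²)/(2·6·2) = -0.5001; θ_2 = 120.0087° (elbow-up)
β = atan2(-5.1958,-1.0000) = -100.8940°; ψ = atan2(1.7319,4.9997) = 19.1060°
θ_1 = β − ψ = -120.0000°
θ_3 = φ − θ_1 − θ_2 = -120.0087° (wrapped to (-180°,180°])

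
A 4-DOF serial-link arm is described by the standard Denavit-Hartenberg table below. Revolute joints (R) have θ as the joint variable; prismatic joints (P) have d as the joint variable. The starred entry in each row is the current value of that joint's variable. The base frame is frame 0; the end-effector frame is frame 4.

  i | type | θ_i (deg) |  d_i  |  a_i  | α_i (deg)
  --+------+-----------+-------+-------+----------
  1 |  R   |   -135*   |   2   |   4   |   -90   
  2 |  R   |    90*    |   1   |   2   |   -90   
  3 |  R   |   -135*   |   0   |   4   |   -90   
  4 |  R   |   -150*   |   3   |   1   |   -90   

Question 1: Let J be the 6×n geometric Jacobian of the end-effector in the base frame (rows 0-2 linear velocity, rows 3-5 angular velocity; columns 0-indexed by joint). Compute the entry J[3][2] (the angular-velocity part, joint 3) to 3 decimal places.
axis z_2 = (0.7071,0.7071,-0.0000); lever o_n−o_2 = (3.4205,-2.7134,0.0947)
cross product → J_v[:, 2] = (0.0670,-0.0670,-4.3374)
J_ω[:, 2] = z_2
entry J[3][2] = 0.7071

0.707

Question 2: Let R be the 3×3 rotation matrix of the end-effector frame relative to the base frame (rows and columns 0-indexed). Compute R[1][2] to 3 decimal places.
0.362

End-effector z-axis (col 2 of R) = (0.8624,0.3624,0.3536)
R[1][2] = 0.3624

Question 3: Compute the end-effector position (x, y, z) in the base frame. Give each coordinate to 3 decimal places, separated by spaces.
1.299 -6.249 0.095

after link 1: o_1 = (-2.8284, -2.8284, 2.0000)
after link 2: o_2 = (-2.1213, -3.5355, 0.0000)
after link 3: o_3 = (-0.1213, -5.5355, 2.8284)
after link 4: o_4 = (1.2992, -6.2490, 0.0947)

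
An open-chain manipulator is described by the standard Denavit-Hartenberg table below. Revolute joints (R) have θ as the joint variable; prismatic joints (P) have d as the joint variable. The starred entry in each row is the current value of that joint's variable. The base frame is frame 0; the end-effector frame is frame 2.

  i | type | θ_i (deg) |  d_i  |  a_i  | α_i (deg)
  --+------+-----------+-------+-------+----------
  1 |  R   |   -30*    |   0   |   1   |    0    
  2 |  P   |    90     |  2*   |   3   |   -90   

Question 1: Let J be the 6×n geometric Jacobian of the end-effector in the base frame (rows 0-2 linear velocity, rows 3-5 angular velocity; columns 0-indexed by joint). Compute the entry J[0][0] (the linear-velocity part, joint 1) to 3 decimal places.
-2.098

axis z_0 = ẑ; lever o_n−o_0 = (2.3660,2.0981,2.0000)
cross product → J_v[:, 0] = (-2.0981,2.3660,0.0000)
J_ω[:, 0] = z_0
entry J[0][0] = -2.0981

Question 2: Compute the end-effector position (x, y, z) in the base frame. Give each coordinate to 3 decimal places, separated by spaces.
2.366 2.098 2.000

after link 1: o_1 = (0.8660, -0.5000, 0.0000)
after link 2: o_2 = (2.3660, 2.0981, 2.0000)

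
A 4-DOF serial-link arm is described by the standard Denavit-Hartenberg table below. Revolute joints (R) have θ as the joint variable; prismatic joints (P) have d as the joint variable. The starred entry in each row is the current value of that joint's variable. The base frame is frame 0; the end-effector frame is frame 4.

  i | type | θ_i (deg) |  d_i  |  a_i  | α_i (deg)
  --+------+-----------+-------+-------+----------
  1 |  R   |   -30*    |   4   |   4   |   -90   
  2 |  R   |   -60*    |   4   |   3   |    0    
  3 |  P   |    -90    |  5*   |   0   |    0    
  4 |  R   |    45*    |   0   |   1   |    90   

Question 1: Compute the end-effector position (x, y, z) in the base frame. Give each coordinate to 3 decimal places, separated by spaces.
after link 1: o_1 = (3.4641, -2.0000, 4.0000)
after link 2: o_2 = (6.7631, 0.7141, 6.5981)
after link 3: o_3 = (9.2631, 5.0442, 6.5981)
after link 4: o_4 = (9.0390, 5.1736, 7.5640)

9.039 5.174 7.564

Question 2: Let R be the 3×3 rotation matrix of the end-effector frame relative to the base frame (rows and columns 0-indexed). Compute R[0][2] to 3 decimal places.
-0.837

End-effector z-axis (col 2 of R) = (-0.8365,0.4830,-0.2588)
R[0][2] = -0.8365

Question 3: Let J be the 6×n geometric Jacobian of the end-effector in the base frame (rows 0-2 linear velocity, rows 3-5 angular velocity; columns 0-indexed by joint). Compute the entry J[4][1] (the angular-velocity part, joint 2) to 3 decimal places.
0.866

axis z_1 = (0.5000,0.8660,0.0000); lever o_n−o_1 = (5.5749,7.1736,3.5640)
cross product → J_v[:, 1] = (3.0865,-1.7820,-1.2412)
J_ω[:, 1] = z_1
entry J[4][1] = 0.8660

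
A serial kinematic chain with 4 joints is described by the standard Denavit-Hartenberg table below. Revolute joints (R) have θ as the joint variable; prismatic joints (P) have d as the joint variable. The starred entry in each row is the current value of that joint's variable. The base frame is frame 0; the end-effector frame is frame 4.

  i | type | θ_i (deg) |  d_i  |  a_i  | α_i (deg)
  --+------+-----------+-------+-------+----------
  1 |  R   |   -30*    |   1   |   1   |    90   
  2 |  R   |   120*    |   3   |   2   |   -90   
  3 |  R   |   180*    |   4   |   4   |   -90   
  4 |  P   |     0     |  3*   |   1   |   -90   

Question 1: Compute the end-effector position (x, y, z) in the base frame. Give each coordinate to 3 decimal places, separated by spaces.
-3.835 -4.714 -3.598

after link 1: o_1 = (0.8660, -0.5000, 1.0000)
after link 2: o_2 = (-1.5000, -2.5981, 2.7321)
after link 3: o_3 = (-2.7679, -1.8660, -2.7321)
after link 4: o_4 = (-3.8349, -4.7141, -3.5981)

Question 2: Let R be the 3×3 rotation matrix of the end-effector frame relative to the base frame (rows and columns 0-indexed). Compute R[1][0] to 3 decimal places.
-0.250

End-effector x-axis (col 0 of R) = (0.4330,-0.2500,-0.8660)
R[1][0] = -0.2500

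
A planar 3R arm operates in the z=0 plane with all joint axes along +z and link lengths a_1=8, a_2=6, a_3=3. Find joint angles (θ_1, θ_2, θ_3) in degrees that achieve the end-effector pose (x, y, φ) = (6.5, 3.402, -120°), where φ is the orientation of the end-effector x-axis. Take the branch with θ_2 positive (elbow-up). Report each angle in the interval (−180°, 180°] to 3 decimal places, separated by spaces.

wrist centre = target − a_3·(cos φ, sin φ) = (8.0000, 6.0001)
cos θ_2 = (100.0009−8²−6²)/(2·8·6) = 0.0000; θ_2 = 89.9995° (elbow-up)
β = atan2(6.0001,8.0000) = 36.8702°; ψ = atan2(6.0000,8.0001) = 36.8697°
θ_1 = β − ψ = 0.0005°
θ_3 = φ − θ_1 − θ_2 = 150.0000° (wrapped to (-180°,180°])

0.001 89.999 150.000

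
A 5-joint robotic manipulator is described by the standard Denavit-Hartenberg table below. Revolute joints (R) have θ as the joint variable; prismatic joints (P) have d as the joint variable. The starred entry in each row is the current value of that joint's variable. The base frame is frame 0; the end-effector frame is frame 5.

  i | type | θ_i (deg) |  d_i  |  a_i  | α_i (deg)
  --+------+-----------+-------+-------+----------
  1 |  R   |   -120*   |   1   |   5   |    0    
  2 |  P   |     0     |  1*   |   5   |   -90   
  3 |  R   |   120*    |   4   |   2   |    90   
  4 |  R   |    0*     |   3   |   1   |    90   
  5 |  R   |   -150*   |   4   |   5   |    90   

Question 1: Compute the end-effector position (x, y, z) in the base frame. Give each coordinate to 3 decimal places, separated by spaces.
-5.549 -9.611 2.902

after link 1: o_1 = (-2.5000, -4.3301, 1.0000)
after link 2: o_2 = (-5.0000, -8.6603, 2.0000)
after link 3: o_3 = (-1.0359, -9.7942, 0.2679)
after link 4: o_4 = (-2.0849, -11.6112, -2.0981)
after link 5: o_5 = (-5.5490, -9.6112, 2.9019)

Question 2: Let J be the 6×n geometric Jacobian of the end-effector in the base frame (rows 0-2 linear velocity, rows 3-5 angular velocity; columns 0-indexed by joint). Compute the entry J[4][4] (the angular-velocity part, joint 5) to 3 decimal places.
axis z_4 = (-0.8660,0.5000,-0.0000); lever o_n−o_4 = (-3.4641,2.0000,5.0000)
cross product → J_v[:, 4] = (2.5000,4.3301,0.0000)
J_ω[:, 4] = z_4
entry J[4][4] = 0.5000

0.500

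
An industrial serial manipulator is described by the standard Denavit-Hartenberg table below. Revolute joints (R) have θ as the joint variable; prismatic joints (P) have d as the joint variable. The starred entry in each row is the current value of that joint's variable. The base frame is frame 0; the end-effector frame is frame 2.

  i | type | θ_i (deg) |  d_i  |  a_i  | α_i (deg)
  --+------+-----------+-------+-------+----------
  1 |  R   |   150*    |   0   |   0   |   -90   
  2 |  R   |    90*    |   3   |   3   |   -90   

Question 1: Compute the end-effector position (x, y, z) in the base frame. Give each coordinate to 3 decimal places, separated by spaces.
after link 1: o_1 = (0.0000, 0.0000, 0.0000)
after link 2: o_2 = (-1.5000, -2.5981, -3.0000)

-1.500 -2.598 -3.000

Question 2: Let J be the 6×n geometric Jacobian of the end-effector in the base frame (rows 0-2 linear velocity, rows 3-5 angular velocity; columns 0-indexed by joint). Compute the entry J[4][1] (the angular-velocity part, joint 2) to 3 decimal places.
axis z_1 = (-0.5000,-0.8660,0.0000); lever o_n−o_1 = (-1.5000,-2.5981,-3.0000)
cross product → J_v[:, 1] = (2.5981,-1.5000,-0.0000)
J_ω[:, 1] = z_1
entry J[4][1] = -0.8660

-0.866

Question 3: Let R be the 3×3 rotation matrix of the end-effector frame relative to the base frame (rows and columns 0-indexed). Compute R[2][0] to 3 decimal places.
End-effector x-axis (col 0 of R) = (-0.0000,-0.0000,-1.0000)
R[2][0] = -1.0000

-1.000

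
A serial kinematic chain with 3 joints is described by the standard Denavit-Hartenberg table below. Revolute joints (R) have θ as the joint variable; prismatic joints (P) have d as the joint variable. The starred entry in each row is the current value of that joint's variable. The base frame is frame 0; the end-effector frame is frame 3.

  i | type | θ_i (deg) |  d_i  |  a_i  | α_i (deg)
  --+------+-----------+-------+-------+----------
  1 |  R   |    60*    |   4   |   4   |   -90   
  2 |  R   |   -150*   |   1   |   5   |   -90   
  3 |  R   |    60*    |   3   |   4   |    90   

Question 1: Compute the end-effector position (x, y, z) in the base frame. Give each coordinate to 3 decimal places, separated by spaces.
after link 1: o_1 = (2.0000, 3.4641, 4.0000)
after link 2: o_2 = (-1.0311, 0.2141, 6.5000)
after link 3: o_3 = (1.8529, -1.7189, 10.0981)

1.853 -1.719 10.098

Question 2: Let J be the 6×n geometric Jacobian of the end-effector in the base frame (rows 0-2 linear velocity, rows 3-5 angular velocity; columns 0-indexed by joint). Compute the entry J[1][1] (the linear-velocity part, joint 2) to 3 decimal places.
axis z_1 = (-0.8660,0.5000,0.0000); lever o_n−o_1 = (-0.1471,-5.1830,6.0981)
cross product → J_v[:, 1] = (3.0490,5.2811,4.5622)
J_ω[:, 1] = z_1
entry J[1][1] = 5.2811

5.281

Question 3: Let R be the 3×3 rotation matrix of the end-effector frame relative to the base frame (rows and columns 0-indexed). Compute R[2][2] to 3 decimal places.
End-effector z-axis (col 2 of R) = (-0.8080,-0.3995,0.4330)
R[2][2] = 0.4330

0.433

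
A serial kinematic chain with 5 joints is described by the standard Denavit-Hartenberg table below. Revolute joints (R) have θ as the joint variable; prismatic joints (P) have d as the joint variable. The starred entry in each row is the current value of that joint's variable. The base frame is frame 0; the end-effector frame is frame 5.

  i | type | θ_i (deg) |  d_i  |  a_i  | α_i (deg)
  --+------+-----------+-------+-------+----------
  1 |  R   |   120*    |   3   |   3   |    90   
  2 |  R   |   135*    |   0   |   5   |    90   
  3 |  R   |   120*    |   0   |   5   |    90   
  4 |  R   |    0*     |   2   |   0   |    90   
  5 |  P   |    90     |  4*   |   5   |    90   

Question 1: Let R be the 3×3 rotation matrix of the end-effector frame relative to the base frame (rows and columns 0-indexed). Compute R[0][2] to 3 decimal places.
End-effector z-axis (col 2 of R) = (0.5732,0.7392,-0.3536)
R[0][2] = 0.5732

0.573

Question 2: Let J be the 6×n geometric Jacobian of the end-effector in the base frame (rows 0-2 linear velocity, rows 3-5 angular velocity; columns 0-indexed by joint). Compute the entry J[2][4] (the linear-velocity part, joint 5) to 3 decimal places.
prismatic axis z_4 = (0.3536,-0.6124,-0.7071)
J_v[:, 4] = z_4; J_ω[:, 4] = (0,0,0)
entry J[2][4] = -0.7071

-0.707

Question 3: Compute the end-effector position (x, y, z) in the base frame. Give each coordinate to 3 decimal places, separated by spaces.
9.722 -1.180 6.226

after link 1: o_1 = (-1.5000, 2.5981, 3.0000)
after link 2: o_2 = (0.2678, -0.4638, 6.5355)
after link 3: o_3 = (3.1339, 3.2322, 4.7678)
after link 4: o_4 = (4.6123, 2.6715, 5.9925)
after link 5: o_5 = (9.7225, -1.1796, 6.2259)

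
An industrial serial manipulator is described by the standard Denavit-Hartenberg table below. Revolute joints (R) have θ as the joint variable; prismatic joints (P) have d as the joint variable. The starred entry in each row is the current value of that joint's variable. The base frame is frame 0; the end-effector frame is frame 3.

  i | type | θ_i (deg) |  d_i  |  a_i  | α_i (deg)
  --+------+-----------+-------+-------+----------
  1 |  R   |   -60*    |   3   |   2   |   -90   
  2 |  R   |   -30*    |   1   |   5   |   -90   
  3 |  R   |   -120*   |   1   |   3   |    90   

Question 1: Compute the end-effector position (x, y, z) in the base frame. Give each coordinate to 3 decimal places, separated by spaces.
5.882 -2.991 3.884

after link 1: o_1 = (1.0000, -1.7321, 3.0000)
after link 2: o_2 = (4.0311, -4.9821, 5.5000)
after link 3: o_3 = (5.8816, -2.9910, 3.8840)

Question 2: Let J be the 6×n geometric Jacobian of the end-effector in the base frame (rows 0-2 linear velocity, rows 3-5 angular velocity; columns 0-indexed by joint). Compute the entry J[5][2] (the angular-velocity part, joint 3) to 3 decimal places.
axis z_2 = (0.2500,-0.4330,-0.8660); lever o_n−o_2 = (1.8505,1.9910,-1.6160)
cross product → J_v[:, 2] = (2.4240,-1.1986,1.2990)
J_ω[:, 2] = z_2
entry J[5][2] = -0.8660

-0.866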